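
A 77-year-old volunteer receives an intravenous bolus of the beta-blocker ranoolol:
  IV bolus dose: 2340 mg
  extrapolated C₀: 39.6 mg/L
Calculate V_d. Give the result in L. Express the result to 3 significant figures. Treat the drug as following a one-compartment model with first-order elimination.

Vd = Dose / C₀ = 2340 / 39.6 = 59.09 L

59.1 L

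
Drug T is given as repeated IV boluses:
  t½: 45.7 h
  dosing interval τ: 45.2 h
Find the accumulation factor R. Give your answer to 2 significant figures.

k = ln2 / t½ = 0.693147 / 45.7 = 0.01517 h⁻¹
e^(−kτ) = e^(−0.01517 × 45.2) = 0.5037
Accumulation ratio R = 1 / (1 − e^(−kτ)) = 1 / (1 − 0.5037) = 2.015

2.0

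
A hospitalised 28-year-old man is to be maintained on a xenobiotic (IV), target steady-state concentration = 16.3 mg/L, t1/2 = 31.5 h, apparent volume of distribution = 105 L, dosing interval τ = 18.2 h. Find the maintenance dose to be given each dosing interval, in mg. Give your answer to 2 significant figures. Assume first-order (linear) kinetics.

k = ln2 / t½ = 0.693147 / 31.5 = 0.02200 h⁻¹
CL = k × Vd = 0.02200 × 105 = 2.310 L/h
At steady state, Dose/τ = Css × CL.
Dose = Css × CL × τ = 16.3 × 2.310 × 18.2 = 685.3 mg

690 mg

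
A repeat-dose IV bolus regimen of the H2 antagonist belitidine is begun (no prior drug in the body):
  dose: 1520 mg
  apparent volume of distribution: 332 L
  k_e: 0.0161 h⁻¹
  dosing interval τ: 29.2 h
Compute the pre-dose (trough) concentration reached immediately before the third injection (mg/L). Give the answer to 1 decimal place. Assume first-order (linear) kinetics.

C₀ per dose = Dose / Vd = 1520 / 332 = 4.578 mg/L
Fraction remaining after one interval: r = e^(−kτ) = e^(−0.01610 × 29.2) = 0.6249
Before dose 3, 2 doses have been given (aged 1τ, 2τ).
C_trough = C₀ × (r + r²) = 4.578 × (0.6249 + 0.3905) = 4.649 mg/L

4.6 mg/L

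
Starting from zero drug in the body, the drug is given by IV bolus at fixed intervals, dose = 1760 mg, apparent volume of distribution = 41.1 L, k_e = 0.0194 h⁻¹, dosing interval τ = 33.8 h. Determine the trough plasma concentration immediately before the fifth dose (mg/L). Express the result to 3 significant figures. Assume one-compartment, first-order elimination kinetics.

42.9 mg/L

C₀ per dose = Dose / Vd = 1760 / 41.1 = 42.82 mg/L
Fraction remaining after one interval: r = e^(−kτ) = e^(−0.01940 × 33.8) = 0.5191
Before dose 5, 4 doses have been given (aged 1τ, 2τ, 3τ, 4τ).
C_trough = C₀ × (r + r² + … + r^4) = C₀ × r(1−r^4)/(1−r)
        = 42.82 × 0.5191 × (1 − 0.07261) / (1 − 0.5191) = 42.87 mg/L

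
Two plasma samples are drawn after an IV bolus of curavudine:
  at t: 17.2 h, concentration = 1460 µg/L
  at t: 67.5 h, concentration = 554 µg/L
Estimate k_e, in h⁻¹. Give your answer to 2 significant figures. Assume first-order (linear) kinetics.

0.019 h⁻¹

k = ln(C₁/C₂) / (t₂ − t₁) = ln(1460/554) / (67.5 − 17.2)
  = 0.9690 / 50.30 = 0.01926 h⁻¹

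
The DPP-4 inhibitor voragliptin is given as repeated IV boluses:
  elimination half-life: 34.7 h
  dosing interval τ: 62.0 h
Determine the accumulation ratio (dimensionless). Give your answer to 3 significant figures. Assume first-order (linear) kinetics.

k = ln2 / t½ = 0.693147 / 34.7 = 0.01998 h⁻¹
e^(−kτ) = e^(−0.01998 × 62.0) = 0.2897
Accumulation ratio R = 1 / (1 − e^(−kτ)) = 1 / (1 − 0.2897) = 1.408

1.41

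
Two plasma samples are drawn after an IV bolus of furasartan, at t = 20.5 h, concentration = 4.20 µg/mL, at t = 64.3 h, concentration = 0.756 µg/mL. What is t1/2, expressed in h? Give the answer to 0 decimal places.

k = ln(C₁/C₂) / (t₂ − t₁) = ln(4.20/0.756) / (64.3 − 20.5)
  = 1.715 / 43.80 = 0.03916 h⁻¹
t½ = ln2 / k = 0.693147 / 0.03916 = 17.70 h

18 h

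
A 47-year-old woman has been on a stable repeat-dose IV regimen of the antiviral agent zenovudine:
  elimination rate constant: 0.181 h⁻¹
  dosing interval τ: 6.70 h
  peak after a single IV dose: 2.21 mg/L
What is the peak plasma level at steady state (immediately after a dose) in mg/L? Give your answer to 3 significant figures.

3.15 mg/L

e^(−kτ) = e^(−0.1810 × 6.70) = 0.2974
Accumulation ratio R = 1 / (1 − e^(−kτ)) = 1 / (1 − 0.2974) = 1.423
Steady-state peak = C₀ × R = 2.21 × 1.423 = 3.145 mg/L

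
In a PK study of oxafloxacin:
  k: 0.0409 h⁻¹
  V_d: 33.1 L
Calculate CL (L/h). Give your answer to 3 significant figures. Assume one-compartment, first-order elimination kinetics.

CL = k × Vd = 0.0409 × 33.1 = 1.354 L/h

1.35 L/h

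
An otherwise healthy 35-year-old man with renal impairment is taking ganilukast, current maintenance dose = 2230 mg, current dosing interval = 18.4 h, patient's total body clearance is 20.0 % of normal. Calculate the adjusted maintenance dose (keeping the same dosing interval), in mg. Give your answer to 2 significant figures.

450 mg

To keep the same average steady-state level, dosing rate must scale with clearance.
CL ratio = 20.0 / 100 = 0.2000
New dose (same interval) = 2230 × 0.2000 = 446.0 mg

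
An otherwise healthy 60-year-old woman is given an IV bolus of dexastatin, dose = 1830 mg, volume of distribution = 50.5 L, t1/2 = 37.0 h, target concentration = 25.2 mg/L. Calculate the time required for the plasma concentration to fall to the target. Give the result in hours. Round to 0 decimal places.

C₀ = Dose / Vd = 1830 / 50.5 = 36.24 mg/L
k = ln2 / t½ = 0.693147 / 37.0 = 0.01873 h⁻¹
t = ln(C₀ / C) / k = ln(36.24 / 25.2) / 0.01873
  = ln(1.438) / 0.01873 = 0.3633 / 0.01873 = 19.40 h

19 h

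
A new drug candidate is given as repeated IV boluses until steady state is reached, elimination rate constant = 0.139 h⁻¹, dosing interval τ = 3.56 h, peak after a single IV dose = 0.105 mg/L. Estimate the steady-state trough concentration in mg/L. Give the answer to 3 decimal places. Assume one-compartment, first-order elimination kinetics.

e^(−kτ) = e^(−0.1390 × 3.56) = 0.6097
Accumulation ratio R = 1 / (1 − e^(−kτ)) = 1 / (1 − 0.6097) = 2.562
Steady-state trough = C₀ × R × e^(−kτ) = 0.105 × 2.562 × 0.6097 = 0.1640 mg/L

0.164 mg/L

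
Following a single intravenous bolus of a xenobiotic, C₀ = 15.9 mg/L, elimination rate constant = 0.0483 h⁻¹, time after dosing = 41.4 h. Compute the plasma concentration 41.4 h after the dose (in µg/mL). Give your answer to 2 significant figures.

C = C₀ · e^(−k·t) = 15.90 × e^(−0.04830 × 41.4)
  = 15.90 × 0.1354 = 2.153 mg/L
(2.153 mg/L = 2.153 µg/mL)

2.2 µg/mL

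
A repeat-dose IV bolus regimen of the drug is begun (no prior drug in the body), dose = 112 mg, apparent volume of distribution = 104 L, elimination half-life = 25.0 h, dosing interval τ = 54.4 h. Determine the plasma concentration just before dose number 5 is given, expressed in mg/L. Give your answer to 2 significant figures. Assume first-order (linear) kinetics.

C₀ per dose = Dose / Vd = 112 / 104 = 1.077 mg/L
k = ln2 / t½ = 0.693147 / 25.0 = 0.02773 h⁻¹
Fraction remaining after one interval: r = e^(−kτ) = e^(−0.02773 × 54.4) = 0.2212
Before dose 5, 4 doses have been given (aged 1τ, 2τ, 3τ, 4τ).
C_trough = C₀ × (r + r² + … + r^4) = C₀ × r(1−r^4)/(1−r)
        = 1.077 × 0.2212 × (1 − 0.002394) / (1 − 0.2212) = 0.3052 mg/L

0.31 mg/L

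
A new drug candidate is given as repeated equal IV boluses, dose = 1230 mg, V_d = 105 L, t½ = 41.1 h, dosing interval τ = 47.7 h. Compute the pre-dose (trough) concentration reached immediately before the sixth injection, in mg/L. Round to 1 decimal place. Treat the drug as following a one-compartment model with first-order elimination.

9.3 mg/L

C₀ per dose = Dose / Vd = 1230 / 105 = 11.71 mg/L
k = ln2 / t½ = 0.693147 / 41.1 = 0.01686 h⁻¹
Fraction remaining after one interval: r = e^(−kτ) = e^(−0.01686 × 47.7) = 0.4474
Before dose 6, 5 doses have been given (aged 1τ, 2τ, 3τ, 4τ, 5τ).
C_trough = C₀ × (r + r² + … + r^5) = C₀ × r(1−r^5)/(1−r)
        = 11.71 × 0.4474 × (1 − 0.01793) / (1 − 0.4474) = 9.311 mg/L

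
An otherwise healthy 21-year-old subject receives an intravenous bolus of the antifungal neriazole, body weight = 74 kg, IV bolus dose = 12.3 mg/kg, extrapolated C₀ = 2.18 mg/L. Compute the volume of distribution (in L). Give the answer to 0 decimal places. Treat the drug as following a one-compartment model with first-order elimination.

418 L

Dose = 12.3 × 74 = 910.2 mg
Vd = Dose / C₀ = 910.2 / 2.18 = 417.5 L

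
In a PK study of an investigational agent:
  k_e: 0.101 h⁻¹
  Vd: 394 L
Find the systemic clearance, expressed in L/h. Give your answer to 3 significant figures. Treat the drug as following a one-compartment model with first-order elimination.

39.8 L/h

CL = k × Vd = 0.101 × 394 = 39.79 L/h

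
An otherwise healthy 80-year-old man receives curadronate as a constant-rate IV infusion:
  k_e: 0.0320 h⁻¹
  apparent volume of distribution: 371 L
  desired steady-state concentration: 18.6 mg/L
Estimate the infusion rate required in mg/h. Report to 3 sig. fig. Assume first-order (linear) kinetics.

CL = k × Vd = 0.03200 × 371 = 11.87 L/h
At steady state, infusion rate R₀ = Css × CL = 18.6 × 11.87 = 220.8 mg/h

221 mg/h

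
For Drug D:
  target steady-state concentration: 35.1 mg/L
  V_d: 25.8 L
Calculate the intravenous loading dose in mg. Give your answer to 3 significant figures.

906 mg

LD = Css × Vd = 35.1 × 25.8 = 905.6 mg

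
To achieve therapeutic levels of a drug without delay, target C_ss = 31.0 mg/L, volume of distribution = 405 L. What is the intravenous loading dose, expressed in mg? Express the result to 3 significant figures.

LD = Css × Vd = 31.0 × 405 = 12560 mg

12600 mg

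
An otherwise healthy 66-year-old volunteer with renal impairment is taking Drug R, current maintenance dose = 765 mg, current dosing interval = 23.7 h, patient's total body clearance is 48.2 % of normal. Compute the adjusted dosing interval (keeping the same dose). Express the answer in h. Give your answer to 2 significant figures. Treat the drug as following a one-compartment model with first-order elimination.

To keep the same average steady-state level, dosing rate must scale with clearance.
CL ratio = 48.2 / 100 = 0.4820
New interval (same dose) = 23.7 / 0.4820 = 49.17 h

49 h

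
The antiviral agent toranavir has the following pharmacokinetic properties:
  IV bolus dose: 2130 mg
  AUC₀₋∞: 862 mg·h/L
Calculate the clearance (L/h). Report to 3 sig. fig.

2.47 L/h

CL = Dose / AUC = 2130 / 862 = 2.471 L/h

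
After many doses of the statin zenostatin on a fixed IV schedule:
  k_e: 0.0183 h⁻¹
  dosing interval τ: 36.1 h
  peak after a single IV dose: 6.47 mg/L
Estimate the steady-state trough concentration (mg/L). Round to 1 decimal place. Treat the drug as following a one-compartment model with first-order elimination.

e^(−kτ) = e^(−0.01830 × 36.1) = 0.5165
Accumulation ratio R = 1 / (1 − e^(−kτ)) = 1 / (1 − 0.5165) = 2.068
Steady-state trough = C₀ × R × e^(−kτ) = 6.47 × 2.068 × 0.5165 = 6.911 mg/L

6.9 mg/L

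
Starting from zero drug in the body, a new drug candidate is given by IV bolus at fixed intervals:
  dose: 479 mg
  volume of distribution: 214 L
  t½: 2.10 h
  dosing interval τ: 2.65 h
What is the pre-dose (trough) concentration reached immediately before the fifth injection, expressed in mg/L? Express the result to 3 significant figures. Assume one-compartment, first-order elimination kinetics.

1.55 mg/L

C₀ per dose = Dose / Vd = 479 / 214 = 2.238 mg/L
k = ln2 / t½ = 0.693147 / 2.10 = 0.3301 h⁻¹
Fraction remaining after one interval: r = e^(−kτ) = e^(−0.3301 × 2.65) = 0.4170
Before dose 5, 4 doses have been given (aged 1τ, 2τ, 3τ, 4τ).
C_trough = C₀ × (r + r² + … + r^4) = C₀ × r(1−r^4)/(1−r)
        = 2.238 × 0.4170 × (1 − 0.03024) / (1 − 0.4170) = 1.552 mg/L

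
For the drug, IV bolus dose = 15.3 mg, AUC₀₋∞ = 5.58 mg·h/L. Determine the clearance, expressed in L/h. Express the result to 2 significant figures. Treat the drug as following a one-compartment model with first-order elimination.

CL = Dose / AUC = 15.3 / 5.58 = 2.742 L/h

2.7 L/h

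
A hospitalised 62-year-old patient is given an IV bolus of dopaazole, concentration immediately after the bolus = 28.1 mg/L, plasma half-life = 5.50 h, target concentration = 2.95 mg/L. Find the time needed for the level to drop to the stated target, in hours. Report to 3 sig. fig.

k = ln2 / t½ = 0.693147 / 5.50 = 0.1260 h⁻¹
t = ln(C₀ / C) / k = ln(28.10 / 2.95) / 0.1260
  = ln(9.525) / 0.1260 = 2.254 / 0.1260 = 17.89 h

17.9 h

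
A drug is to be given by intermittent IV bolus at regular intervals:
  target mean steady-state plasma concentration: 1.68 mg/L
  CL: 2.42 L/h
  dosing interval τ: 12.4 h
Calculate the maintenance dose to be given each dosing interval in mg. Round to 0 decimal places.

At steady state, Dose/τ = Css × CL.
Dose = Css × CL × τ = 1.68 × 2.420 × 12.4 = 50.41 mg

50 mg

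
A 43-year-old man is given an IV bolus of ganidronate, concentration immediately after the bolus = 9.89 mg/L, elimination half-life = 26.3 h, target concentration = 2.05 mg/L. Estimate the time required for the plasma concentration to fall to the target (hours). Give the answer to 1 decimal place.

k = ln2 / t½ = 0.693147 / 26.3 = 0.02636 h⁻¹
t = ln(C₀ / C) / k = ln(9.890 / 2.05) / 0.02636
  = ln(4.824) / 0.02636 = 1.574 / 0.02636 = 59.71 h

59.7 h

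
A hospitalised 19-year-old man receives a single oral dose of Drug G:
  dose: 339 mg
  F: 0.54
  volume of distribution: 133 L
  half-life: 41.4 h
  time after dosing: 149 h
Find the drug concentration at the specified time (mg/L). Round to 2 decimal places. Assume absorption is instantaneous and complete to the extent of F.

Amount reaching circulation = F × Dose = 0.54 × 339.0 = 183.1 mg
C₀ = F·Dose / Vd = 183.1 / 133 = 1.377 mg/L
k = ln2 / t½ = 0.693147 / 41.4 = 0.01674 h⁻¹
C = C₀ · e^(−k·t) = 1.377 × e^(−0.01674 × 149)
  = 1.377 × 0.08256 = 0.1137 mg/L

0.11 mg/L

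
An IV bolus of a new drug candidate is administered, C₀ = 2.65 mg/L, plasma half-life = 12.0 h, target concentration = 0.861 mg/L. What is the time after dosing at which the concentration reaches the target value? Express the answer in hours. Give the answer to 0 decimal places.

k = ln2 / t½ = 0.693147 / 12.0 = 0.05776 h⁻¹
t = ln(C₀ / C) / k = ln(2.650 / 0.861) / 0.05776
  = ln(3.078) / 0.05776 = 1.124 / 0.05776 = 19.46 h

19 h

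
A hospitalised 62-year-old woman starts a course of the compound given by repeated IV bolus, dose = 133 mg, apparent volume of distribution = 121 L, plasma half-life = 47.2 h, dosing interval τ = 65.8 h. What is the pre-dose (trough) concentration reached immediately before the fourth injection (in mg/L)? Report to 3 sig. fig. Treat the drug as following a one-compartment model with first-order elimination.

C₀ per dose = Dose / Vd = 133 / 121 = 1.099 mg/L
k = ln2 / t½ = 0.693147 / 47.2 = 0.01469 h⁻¹
Fraction remaining after one interval: r = e^(−kτ) = e^(−0.01469 × 65.8) = 0.3804
Before dose 4, 3 doses have been given (aged 1τ, 2τ, 3τ).
C_trough = C₀ × (r + r² + … + r^3) = C₀ × r(1−r^3)/(1−r)
        = 1.099 × 0.3804 × (1 − 0.05505) / (1 − 0.3804) = 0.6376 mg/L

0.638 mg/L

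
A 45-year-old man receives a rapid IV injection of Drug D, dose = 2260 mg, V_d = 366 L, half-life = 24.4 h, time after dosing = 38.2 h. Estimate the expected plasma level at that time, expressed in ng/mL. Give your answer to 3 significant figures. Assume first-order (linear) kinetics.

2090 ng/mL

C₀ = Dose / Vd = 2260 / 366 = 6.175 mg/L
k = ln2 / t½ = 0.693147 / 24.4 = 0.02841 h⁻¹
C = C₀ · e^(−k·t) = 6.175 × e^(−0.02841 × 38.2)
  = 6.175 × 0.3378 = 2.086 mg/L
Convert: 2.086 mg/L × 1000 = 2086 ng/mL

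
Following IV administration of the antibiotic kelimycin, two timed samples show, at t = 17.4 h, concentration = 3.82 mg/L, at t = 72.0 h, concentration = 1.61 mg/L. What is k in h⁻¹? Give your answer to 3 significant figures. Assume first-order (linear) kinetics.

k = ln(C₁/C₂) / (t₂ − t₁) = ln(3.82/1.61) / (72.0 − 17.4)
  = 0.8640 / 54.60 = 0.01582 h⁻¹

0.0158 h⁻¹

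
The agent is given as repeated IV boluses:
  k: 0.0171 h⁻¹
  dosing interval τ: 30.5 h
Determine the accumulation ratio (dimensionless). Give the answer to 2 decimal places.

2.46

e^(−kτ) = e^(−0.01710 × 30.5) = 0.5936
Accumulation ratio R = 1 / (1 − e^(−kτ)) = 1 / (1 − 0.5936) = 2.461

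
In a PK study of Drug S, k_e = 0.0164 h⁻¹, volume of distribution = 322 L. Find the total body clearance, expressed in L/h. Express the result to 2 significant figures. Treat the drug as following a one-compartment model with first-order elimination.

5.3 L/h

CL = k × Vd = 0.0164 × 322 = 5.281 L/h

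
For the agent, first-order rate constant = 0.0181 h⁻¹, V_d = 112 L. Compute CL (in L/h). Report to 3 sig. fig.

2.03 L/h

CL = k × Vd = 0.0181 × 112 = 2.027 L/h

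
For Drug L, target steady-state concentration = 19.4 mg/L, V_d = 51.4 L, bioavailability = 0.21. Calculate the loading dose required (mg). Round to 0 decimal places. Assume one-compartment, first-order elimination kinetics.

LD = Css × Vd / F = 19.4 × 51.4 / 0.21 = 4748 mg

4748 mg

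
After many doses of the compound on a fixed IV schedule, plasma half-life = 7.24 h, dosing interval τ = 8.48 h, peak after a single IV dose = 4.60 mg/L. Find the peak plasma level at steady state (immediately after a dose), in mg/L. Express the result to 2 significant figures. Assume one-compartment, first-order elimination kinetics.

8.3 mg/L

k = ln2 / t½ = 0.693147 / 7.24 = 0.09574 h⁻¹
e^(−kτ) = e^(−0.09574 × 8.48) = 0.4440
Accumulation ratio R = 1 / (1 − e^(−kτ)) = 1 / (1 − 0.4440) = 1.799
Steady-state peak = C₀ × R = 4.60 × 1.799 = 8.275 mg/L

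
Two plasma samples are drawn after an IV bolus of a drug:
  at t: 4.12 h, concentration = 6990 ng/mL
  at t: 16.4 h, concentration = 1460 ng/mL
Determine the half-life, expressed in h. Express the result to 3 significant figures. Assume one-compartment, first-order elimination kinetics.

5.44 h

k = ln(C₁/C₂) / (t₂ − t₁) = ln(6990/1460) / (16.4 − 4.12)
  = 1.566 / 12.28 = 0.1275 h⁻¹
t½ = ln2 / k = 0.693147 / 0.1275 = 5.436 h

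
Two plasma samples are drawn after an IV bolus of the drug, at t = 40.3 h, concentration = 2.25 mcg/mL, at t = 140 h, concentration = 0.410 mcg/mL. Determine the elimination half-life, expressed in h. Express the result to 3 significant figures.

40.6 h

k = ln(C₁/C₂) / (t₂ − t₁) = ln(2.25/0.410) / (140 − 40.3)
  = 1.703 / 99.70 = 0.01708 h⁻¹
t½ = ln2 / k = 0.693147 / 0.01708 = 40.58 h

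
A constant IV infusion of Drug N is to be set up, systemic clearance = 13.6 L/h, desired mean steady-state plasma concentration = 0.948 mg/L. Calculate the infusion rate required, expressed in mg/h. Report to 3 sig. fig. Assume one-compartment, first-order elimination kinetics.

12.9 mg/h

At steady state, infusion rate R₀ = Css × CL = 0.948 × 13.60 = 12.89 mg/h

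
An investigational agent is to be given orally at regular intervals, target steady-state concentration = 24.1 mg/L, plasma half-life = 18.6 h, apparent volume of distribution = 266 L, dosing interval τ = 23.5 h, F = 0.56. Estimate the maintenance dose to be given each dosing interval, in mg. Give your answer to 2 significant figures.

k = ln2 / t½ = 0.693147 / 18.6 = 0.03727 h⁻¹
CL = k × Vd = 0.03727 × 266 = 9.914 L/h
At steady state, F × (Dose/τ) = Css × CL.
Dose = Css × CL × τ / F = 24.1 × 9.914 × 23.5 / 0.56 = 10030 mg

10000 mg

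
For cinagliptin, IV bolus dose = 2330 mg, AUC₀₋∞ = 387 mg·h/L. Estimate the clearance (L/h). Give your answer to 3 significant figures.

CL = Dose / AUC = 2330 / 387 = 6.021 L/h

6.02 L/h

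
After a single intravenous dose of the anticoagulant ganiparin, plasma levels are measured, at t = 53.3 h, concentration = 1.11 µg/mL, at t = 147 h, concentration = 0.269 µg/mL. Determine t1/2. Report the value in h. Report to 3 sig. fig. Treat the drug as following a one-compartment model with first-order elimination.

45.8 h

k = ln(C₁/C₂) / (t₂ − t₁) = ln(1.11/0.269) / (147 − 53.3)
  = 1.417 / 93.70 = 0.01512 h⁻¹
t½ = ln2 / k = 0.693147 / 0.01512 = 45.84 h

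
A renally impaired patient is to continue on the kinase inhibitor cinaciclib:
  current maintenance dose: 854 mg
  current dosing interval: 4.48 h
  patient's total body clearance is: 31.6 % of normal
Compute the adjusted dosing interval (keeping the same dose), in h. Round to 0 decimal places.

To keep the same average steady-state level, dosing rate must scale with clearance.
CL ratio = 31.6 / 100 = 0.3160
New interval (same dose) = 4.48 / 0.3160 = 14.18 h

14 h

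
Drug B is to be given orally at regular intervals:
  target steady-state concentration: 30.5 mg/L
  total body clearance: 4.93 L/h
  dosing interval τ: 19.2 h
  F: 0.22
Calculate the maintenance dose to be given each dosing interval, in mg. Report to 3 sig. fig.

13100 mg

At steady state, F × (Dose/τ) = Css × CL.
Dose = Css × CL × τ / F = 30.5 × 4.930 × 19.2 / 0.22 = 13120 mg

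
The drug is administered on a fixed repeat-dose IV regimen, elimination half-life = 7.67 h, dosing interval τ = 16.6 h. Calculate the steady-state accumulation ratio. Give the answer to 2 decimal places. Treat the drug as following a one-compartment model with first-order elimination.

1.29

k = ln2 / t½ = 0.693147 / 7.67 = 0.09037 h⁻¹
e^(−kτ) = e^(−0.09037 × 16.6) = 0.2231
Accumulation ratio R = 1 / (1 − e^(−kτ)) = 1 / (1 − 0.2231) = 1.287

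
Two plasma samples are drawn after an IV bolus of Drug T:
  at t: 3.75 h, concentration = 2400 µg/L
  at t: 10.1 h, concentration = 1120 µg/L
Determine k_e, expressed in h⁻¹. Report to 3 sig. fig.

0.120 h⁻¹

k = ln(C₁/C₂) / (t₂ − t₁) = ln(2400/1120) / (10.1 − 3.75)
  = 0.7621 / 6.350 = 0.1200 h⁻¹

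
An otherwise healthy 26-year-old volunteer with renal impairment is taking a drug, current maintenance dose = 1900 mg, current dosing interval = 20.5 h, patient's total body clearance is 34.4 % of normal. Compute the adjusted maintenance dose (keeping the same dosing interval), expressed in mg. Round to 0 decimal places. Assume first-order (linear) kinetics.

654 mg

To keep the same average steady-state level, dosing rate must scale with clearance.
CL ratio = 34.4 / 100 = 0.3440
New dose (same interval) = 1900 × 0.3440 = 653.6 mg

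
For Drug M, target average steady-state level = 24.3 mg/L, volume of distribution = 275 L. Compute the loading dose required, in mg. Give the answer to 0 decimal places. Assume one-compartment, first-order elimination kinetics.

LD = Css × Vd = 24.3 × 275 = 6683 mg

6683 mg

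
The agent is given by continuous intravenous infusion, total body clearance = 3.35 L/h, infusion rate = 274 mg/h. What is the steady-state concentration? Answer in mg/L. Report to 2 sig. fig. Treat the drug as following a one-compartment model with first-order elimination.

82 mg/L

At steady state Css = R₀ / CL = 274 / 3.350 = 81.79 mg/L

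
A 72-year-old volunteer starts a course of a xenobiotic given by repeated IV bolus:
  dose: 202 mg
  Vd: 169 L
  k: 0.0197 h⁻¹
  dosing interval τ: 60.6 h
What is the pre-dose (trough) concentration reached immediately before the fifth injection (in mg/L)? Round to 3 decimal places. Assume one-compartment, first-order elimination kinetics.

C₀ per dose = Dose / Vd = 202 / 169 = 1.195 mg/L
Fraction remaining after one interval: r = e^(−kτ) = e^(−0.01970 × 60.6) = 0.3031
Before dose 5, 4 doses have been given (aged 1τ, 2τ, 3τ, 4τ).
C_trough = C₀ × (r + r² + … + r^4) = C₀ × r(1−r^4)/(1−r)
        = 1.195 × 0.3031 × (1 − 0.008440) / (1 − 0.3031) = 0.5154 mg/L

0.515 mg/L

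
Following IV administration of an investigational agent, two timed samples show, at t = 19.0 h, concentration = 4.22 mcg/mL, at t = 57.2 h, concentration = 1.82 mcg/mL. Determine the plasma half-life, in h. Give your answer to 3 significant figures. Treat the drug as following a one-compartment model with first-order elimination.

31.5 h

k = ln(C₁/C₂) / (t₂ − t₁) = ln(4.22/1.82) / (57.2 − 19.0)
  = 0.8410 / 38.20 = 0.02202 h⁻¹
t½ = ln2 / k = 0.693147 / 0.02202 = 31.48 h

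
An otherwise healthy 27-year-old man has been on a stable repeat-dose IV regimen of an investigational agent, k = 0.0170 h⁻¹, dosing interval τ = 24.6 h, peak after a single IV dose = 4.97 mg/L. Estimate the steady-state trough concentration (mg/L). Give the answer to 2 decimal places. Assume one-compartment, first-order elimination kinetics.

9.57 mg/L

e^(−kτ) = e^(−0.01700 × 24.6) = 0.6582
Accumulation ratio R = 1 / (1 − e^(−kτ)) = 1 / (1 − 0.6582) = 2.926
Steady-state trough = C₀ × R × e^(−kτ) = 4.97 × 2.926 × 0.6582 = 9.572 mg/L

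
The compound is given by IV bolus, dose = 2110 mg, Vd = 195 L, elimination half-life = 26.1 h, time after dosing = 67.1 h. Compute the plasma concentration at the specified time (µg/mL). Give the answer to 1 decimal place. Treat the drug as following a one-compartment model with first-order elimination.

C₀ = Dose / Vd = 2110 / 195 = 10.82 mg/L
k = ln2 / t½ = 0.693147 / 26.1 = 0.02656 h⁻¹
C = C₀ · e^(−k·t) = 10.82 × e^(−0.02656 × 67.1)
  = 10.82 × 0.1683 = 1.821 mg/L
(1.821 mg/L = 1.821 µg/mL)

1.8 µg/mL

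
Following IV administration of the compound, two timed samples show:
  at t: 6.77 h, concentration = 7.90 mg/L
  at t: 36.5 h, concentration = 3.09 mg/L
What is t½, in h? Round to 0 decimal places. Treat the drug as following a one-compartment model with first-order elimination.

22 h

k = ln(C₁/C₂) / (t₂ − t₁) = ln(7.90/3.09) / (36.5 − 6.77)
  = 0.9387 / 29.73 = 0.03157 h⁻¹
t½ = ln2 / k = 0.693147 / 0.03157 = 21.96 h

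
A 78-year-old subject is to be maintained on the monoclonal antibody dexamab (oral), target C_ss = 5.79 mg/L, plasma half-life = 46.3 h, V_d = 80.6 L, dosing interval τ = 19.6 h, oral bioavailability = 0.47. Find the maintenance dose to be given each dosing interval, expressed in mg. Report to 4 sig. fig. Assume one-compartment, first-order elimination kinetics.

k = ln2 / t½ = 0.693147 / 46.3 = 0.01497 h⁻¹
CL = k × Vd = 0.01497 × 80.6 = 1.207 L/h
At steady state, F × (Dose/τ) = Css × CL.
Dose = Css × CL × τ / F = 5.79 × 1.207 × 19.6 / 0.47 = 291.4 mg

291.4 mg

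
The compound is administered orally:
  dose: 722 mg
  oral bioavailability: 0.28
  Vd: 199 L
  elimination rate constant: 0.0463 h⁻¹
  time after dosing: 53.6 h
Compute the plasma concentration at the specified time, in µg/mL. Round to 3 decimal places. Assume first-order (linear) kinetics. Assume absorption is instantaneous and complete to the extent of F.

0.085 µg/mL

Amount reaching circulation = F × Dose = 0.28 × 722.0 = 202.2 mg
C₀ = F·Dose / Vd = 202.2 / 199 = 1.016 mg/L
C = C₀ · e^(−k·t) = 1.016 × e^(−0.04630 × 53.6)
  = 1.016 × 0.08360 = 0.08494 mg/L
(0.08494 mg/L = 0.08494 µg/mL)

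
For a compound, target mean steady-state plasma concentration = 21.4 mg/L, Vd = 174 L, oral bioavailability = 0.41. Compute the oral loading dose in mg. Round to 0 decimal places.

9082 mg

LD = Css × Vd / F = 21.4 × 174 / 0.41 = 9082 mg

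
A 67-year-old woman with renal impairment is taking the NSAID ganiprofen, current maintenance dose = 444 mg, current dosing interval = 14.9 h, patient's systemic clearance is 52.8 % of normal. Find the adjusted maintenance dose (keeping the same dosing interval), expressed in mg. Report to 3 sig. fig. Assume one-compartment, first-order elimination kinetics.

234 mg

To keep the same average steady-state level, dosing rate must scale with clearance.
CL ratio = 52.8 / 100 = 0.5280
New dose (same interval) = 444 × 0.5280 = 234.4 mg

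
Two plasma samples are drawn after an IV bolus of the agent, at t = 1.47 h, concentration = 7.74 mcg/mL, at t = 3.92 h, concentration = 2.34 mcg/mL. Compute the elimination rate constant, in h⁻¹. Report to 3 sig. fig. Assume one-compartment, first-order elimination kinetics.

0.488 h⁻¹

k = ln(C₁/C₂) / (t₂ − t₁) = ln(7.74/2.34) / (3.92 − 1.47)
  = 1.196 / 2.450 = 0.4882 h⁻¹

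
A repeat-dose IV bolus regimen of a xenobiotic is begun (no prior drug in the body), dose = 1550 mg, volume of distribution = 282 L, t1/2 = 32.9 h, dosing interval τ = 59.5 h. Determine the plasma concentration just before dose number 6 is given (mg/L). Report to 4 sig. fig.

2.192 mg/L

C₀ per dose = Dose / Vd = 1550 / 282 = 5.496 mg/L
k = ln2 / t½ = 0.693147 / 32.9 = 0.02107 h⁻¹
Fraction remaining after one interval: r = e^(−kτ) = e^(−0.02107 × 59.5) = 0.2855
Before dose 6, 5 doses have been given (aged 1τ, 2τ, 3τ, 4τ, 5τ).
C_trough = C₀ × (r + r² + … + r^5) = C₀ × r(1−r^5)/(1−r)
        = 5.496 × 0.2855 × (1 − 0.001897) / (1 − 0.2855) = 2.192 mg/L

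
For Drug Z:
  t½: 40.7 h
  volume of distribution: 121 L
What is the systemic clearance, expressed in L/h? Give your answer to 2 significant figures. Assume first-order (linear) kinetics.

2.1 L/h

k = ln2 / t½ = 0.693147 / 40.7 = 0.01703 h⁻¹
CL = k × Vd = 0.01703 × 121 = 2.061 L/h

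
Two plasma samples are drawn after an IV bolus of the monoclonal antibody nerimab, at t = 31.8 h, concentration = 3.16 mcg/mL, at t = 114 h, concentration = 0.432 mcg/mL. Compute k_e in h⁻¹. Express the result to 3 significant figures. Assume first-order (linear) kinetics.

k = ln(C₁/C₂) / (t₂ − t₁) = ln(3.16/0.432) / (114 − 31.8)
  = 1.990 / 82.20 = 0.02421 h⁻¹

0.0242 h⁻¹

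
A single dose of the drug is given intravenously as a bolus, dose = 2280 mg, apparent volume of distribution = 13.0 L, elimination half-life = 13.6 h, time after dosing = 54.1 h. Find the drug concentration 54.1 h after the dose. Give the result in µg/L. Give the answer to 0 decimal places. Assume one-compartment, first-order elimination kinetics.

11130 µg/L

C₀ = Dose / Vd = 2280 / 13.0 = 175.4 mg/L
k = ln2 / t½ = 0.693147 / 13.6 = 0.05097 h⁻¹
C = C₀ · e^(−k·t) = 175.4 × e^(−0.05097 × 54.1)
  = 175.4 × 0.06345 = 11.13 mg/L
Convert: 11.13 mg/L × 1000 = 11130 µg/L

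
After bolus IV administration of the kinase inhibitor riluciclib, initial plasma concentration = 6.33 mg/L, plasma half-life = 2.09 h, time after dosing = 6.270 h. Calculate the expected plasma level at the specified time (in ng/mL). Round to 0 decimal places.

k = ln2 / t½ = 0.693147 / 2.09 = 0.3316 h⁻¹
t / t½ = 6.270 / 2.09 = 3 half-lives
C = C₀ × (1/2)^3 = 6.330 × 0.1250 = 0.7913 mg/L
Convert: 0.7913 mg/L × 1000 = 791.3 ng/mL

791 ng/mL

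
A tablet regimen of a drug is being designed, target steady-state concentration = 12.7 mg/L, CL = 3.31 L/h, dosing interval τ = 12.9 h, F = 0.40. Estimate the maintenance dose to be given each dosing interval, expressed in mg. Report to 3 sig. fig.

At steady state, F × (Dose/τ) = Css × CL.
Dose = Css × CL × τ / F = 12.7 × 3.310 × 12.9 / 0.40 = 1356 mg

1360 mg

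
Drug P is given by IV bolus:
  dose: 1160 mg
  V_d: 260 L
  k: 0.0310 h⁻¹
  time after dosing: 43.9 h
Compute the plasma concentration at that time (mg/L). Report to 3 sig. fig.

C₀ = Dose / Vd = 1160 / 260 = 4.462 mg/L
C = C₀ · e^(−k·t) = 4.462 × e^(−0.03100 × 43.9)
  = 4.462 × 0.2564 = 1.144 mg/L

1.14 mg/L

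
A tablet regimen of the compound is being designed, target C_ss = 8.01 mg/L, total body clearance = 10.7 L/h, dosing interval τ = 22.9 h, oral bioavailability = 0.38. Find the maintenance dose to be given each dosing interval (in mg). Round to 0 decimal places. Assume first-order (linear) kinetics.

At steady state, F × (Dose/τ) = Css × CL.
Dose = Css × CL × τ / F = 8.01 × 10.70 × 22.9 / 0.38 = 5165 mg

5165 mg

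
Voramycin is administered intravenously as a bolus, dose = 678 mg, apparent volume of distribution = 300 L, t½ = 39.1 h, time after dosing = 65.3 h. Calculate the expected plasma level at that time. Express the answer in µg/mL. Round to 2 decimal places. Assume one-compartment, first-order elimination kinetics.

0.71 µg/mL

C₀ = Dose / Vd = 678.0 / 300 = 2.260 mg/L
k = ln2 / t½ = 0.693147 / 39.1 = 0.01773 h⁻¹
C = C₀ · e^(−k·t) = 2.260 × e^(−0.01773 × 65.3)
  = 2.260 × 0.3142 = 0.7101 mg/L
(0.7101 mg/L = 0.7101 µg/mL)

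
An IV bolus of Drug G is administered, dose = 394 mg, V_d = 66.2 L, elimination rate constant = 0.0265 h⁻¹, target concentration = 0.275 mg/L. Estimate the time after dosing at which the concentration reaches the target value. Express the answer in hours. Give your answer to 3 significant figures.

116 h

C₀ = Dose / Vd = 394.0 / 66.2 = 5.952 mg/L
t = ln(C₀ / C) / k = ln(5.952 / 0.275) / 0.02650
  = ln(21.64) / 0.02650 = 3.075 / 0.02650 = 116.0 h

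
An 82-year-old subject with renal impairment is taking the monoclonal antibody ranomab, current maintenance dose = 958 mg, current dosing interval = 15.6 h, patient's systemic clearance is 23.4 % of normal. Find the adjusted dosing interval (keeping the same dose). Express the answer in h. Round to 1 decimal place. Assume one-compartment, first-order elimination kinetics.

66.7 h

To keep the same average steady-state level, dosing rate must scale with clearance.
CL ratio = 23.4 / 100 = 0.2340
New interval (same dose) = 15.6 / 0.2340 = 66.67 h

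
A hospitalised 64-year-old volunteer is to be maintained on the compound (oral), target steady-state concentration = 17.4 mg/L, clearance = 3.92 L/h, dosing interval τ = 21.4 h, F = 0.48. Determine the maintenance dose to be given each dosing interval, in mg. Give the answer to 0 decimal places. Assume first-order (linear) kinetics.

3041 mg

At steady state, F × (Dose/τ) = Css × CL.
Dose = Css × CL × τ / F = 17.4 × 3.920 × 21.4 / 0.48 = 3041 mg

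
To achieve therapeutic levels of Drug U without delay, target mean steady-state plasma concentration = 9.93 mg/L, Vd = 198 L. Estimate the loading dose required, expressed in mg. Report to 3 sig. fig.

1970 mg

LD = Css × Vd = 9.93 × 198 = 1966 mg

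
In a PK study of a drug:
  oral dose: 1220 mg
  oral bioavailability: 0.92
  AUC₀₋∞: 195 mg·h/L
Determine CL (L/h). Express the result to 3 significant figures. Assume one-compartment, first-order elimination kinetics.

5.76 L/h

CL = F·Dose / AUC = 0.92 × 1220 / 195 = 5.756 L/h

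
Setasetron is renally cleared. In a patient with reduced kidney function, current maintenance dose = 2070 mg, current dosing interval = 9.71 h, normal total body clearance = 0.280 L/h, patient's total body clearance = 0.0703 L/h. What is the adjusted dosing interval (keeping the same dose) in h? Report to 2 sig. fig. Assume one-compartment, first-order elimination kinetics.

39 h

To keep the same average steady-state level, dosing rate must scale with clearance.
CL ratio = 0.0703 / 0.280 = 0.2511
New interval (same dose) = 9.71 / 0.2511 = 38.67 h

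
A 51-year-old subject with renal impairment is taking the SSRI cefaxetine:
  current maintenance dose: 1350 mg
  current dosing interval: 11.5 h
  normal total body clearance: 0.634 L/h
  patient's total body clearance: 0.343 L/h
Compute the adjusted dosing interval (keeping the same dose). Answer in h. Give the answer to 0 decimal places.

To keep the same average steady-state level, dosing rate must scale with clearance.
CL ratio = 0.343 / 0.634 = 0.5410
New interval (same dose) = 11.5 / 0.5410 = 21.26 h

21 h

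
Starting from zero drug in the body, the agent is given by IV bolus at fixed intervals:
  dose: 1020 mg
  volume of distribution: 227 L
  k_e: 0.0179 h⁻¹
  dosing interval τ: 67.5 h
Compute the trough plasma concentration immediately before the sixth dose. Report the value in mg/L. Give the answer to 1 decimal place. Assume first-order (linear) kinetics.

1.9 mg/L

C₀ per dose = Dose / Vd = 1020 / 227 = 4.493 mg/L
Fraction remaining after one interval: r = e^(−kτ) = e^(−0.01790 × 67.5) = 0.2987
Before dose 6, 5 doses have been given (aged 1τ, 2τ, 3τ, 4τ, 5τ).
C_trough = C₀ × (r + r² + … + r^5) = C₀ × r(1−r^5)/(1−r)
        = 4.493 × 0.2987 × (1 − 0.002378) / (1 − 0.2987) = 1.909 mg/L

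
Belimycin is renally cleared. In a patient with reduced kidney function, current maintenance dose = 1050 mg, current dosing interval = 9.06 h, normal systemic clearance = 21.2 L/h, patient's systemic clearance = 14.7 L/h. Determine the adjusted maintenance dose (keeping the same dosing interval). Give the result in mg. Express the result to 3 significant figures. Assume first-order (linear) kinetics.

To keep the same average steady-state level, dosing rate must scale with clearance.
CL ratio = 14.7 / 21.2 = 0.6934
New dose (same interval) = 1050 × 0.6934 = 728.1 mg

728 mg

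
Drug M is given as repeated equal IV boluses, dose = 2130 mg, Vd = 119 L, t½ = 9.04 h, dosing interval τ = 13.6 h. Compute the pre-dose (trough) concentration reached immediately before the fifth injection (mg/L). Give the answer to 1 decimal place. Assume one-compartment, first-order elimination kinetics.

C₀ per dose = Dose / Vd = 2130 / 119 = 17.90 mg/L
k = ln2 / t½ = 0.693147 / 9.04 = 0.07668 h⁻¹
Fraction remaining after one interval: r = e^(−kτ) = e^(−0.07668 × 13.6) = 0.3524
Before dose 5, 4 doses have been given (aged 1τ, 2τ, 3τ, 4τ).
C_trough = C₀ × (r + r² + … + r^4) = C₀ × r(1−r^4)/(1−r)
        = 17.90 × 0.3524 × (1 − 0.01542) / (1 − 0.3524) = 9.590 mg/L

9.6 mg/L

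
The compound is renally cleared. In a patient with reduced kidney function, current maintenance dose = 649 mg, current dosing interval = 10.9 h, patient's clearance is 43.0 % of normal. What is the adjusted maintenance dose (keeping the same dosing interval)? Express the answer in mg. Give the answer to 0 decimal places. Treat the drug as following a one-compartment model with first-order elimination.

To keep the same average steady-state level, dosing rate must scale with clearance.
CL ratio = 43.0 / 100 = 0.4300
New dose (same interval) = 649 × 0.4300 = 279.1 mg

279 mg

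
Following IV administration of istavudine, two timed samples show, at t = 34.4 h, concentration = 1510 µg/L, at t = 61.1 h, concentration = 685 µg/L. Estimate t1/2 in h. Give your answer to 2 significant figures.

23 h

k = ln(C₁/C₂) / (t₂ − t₁) = ln(1510/685) / (61.1 − 34.4)
  = 0.7904 / 26.70 = 0.02960 h⁻¹
t½ = ln2 / k = 0.693147 / 0.02960 = 23.42 h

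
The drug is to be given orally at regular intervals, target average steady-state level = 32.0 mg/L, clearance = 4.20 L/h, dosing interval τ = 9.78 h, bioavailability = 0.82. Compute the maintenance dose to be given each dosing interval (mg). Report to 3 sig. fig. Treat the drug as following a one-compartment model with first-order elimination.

1600 mg

At steady state, F × (Dose/τ) = Css × CL.
Dose = Css × CL × τ / F = 32.0 × 4.200 × 9.78 / 0.82 = 1603 mg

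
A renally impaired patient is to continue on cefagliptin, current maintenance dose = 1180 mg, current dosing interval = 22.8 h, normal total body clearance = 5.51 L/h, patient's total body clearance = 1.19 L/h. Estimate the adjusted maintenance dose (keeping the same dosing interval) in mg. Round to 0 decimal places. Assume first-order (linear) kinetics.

255 mg

To keep the same average steady-state level, dosing rate must scale with clearance.
CL ratio = 1.19 / 5.51 = 0.2160
New dose (same interval) = 1180 × 0.2160 = 254.9 mg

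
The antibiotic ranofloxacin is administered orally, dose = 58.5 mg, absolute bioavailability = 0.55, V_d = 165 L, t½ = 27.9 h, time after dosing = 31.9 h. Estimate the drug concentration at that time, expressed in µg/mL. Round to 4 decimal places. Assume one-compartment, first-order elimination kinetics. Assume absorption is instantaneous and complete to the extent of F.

0.0883 µg/mL

Amount reaching circulation = F × Dose = 0.55 × 58.50 = 32.18 mg
C₀ = F·Dose / Vd = 32.18 / 165 = 0.1950 mg/L
k = ln2 / t½ = 0.693147 / 27.9 = 0.02484 h⁻¹
C = C₀ · e^(−k·t) = 0.1950 × e^(−0.02484 × 31.9)
  = 0.1950 × 0.4528 = 0.08830 mg/L
(0.08830 mg/L = 0.08830 µg/mL)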